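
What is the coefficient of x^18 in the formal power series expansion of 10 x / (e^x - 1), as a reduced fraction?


The exponential generating function for Bernoulli numbers is
x / (e^x - 1) = sum_{k>=0} B_k x^k / k!.
So the coefficient of x^18 in 10 x / (e^x - 1) is 10 B_18 / 18!.
Computing: B_18 = 43867/798, 18! = 6402373705728000, giving
10 * 43867/798 / 6402373705728000 = 43867/510909421717094400.

43867/510909421717094400


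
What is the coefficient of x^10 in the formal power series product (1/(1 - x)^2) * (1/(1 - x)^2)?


Combine the factors: (1/(1 - x)^2) * (1/(1 - x)^2) = 1/(1 - x)^4.
Then use 1/(1 - x)^r = sum_{k>=0} C(k + r - 1, r - 1) x^k with r = 4 and k = 10:
C(13, 3) = 286.

286


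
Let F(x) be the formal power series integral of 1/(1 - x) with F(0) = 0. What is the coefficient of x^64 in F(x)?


1/(1 - x) = sum_{k>=0} x^k. Integrating termwise and using F(0) = 0 gives
F(x) = sum_{k>=0} x^(k+1) / (k+1) = sum_{m>=1} x^m / m = -ln(1 - x).
So the coefficient of x^64 is 1/64 = 1/64.

1/64


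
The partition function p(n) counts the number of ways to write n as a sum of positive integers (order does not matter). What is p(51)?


Using the generating function prod_{k>=1} 1/(1-x^k), we compute p(51).
By dynamic programming over parts 1 through 51:
p(51) = 239943

239943


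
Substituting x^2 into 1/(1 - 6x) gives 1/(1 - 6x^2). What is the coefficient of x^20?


The coefficient of x^(2m) in 1/(1 - 6x^2) is 6^m.
With n = 20 = 2*10, the coefficient is 6^10 = 60466176.

60466176


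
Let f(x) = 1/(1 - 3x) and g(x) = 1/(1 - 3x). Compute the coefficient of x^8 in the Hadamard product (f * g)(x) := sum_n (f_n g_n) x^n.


f has coefficients f_k = 3^k and g has coefficients g_k = 3^k, so the Hadamard product has coefficient (f*g)_k = 3^k * 3^k = 9^k.
For k = 8: 9^8 = 43046721.

43046721


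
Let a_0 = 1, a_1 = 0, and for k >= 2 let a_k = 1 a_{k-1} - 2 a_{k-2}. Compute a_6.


Iterating the recurrence forward:
a_0 = 1
a_1 = 0
a_2 = 1*0 - 2*1 = -2
a_3 = 1*-2 - 2*0 = -2
a_4 = 1*-2 - 2*-2 = 2
a_5 = 1*2 - 2*-2 = 6
a_6 = 1*6 - 2*2 = 2
So a_6 = 2.

2


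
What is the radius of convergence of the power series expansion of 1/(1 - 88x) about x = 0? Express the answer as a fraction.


Expanding 1/(1 - 88x) = sum_{k>=0} 88^k x^k, the series converges when |88x| < 1, i.e., |x| < 1/88.
So the radius of convergence is 1/88 = 1/88.

1/88


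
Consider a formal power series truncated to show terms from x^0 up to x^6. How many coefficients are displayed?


From x^0 to x^6 inclusive, the count is 6 - 0 + 1 = 7.

7


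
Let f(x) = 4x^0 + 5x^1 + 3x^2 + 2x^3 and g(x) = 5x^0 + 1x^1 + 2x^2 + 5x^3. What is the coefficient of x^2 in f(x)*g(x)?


Cauchy product at x^2:
4*2 + 5*1 + 3*5
= 28

28


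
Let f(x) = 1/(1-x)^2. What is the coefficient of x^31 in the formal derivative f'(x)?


Differentiate: d/dx [ 1/(1-x)^r ] = r / (1-x)^(r+1).
Here r = 2, so f'(x) = 2 / (1-x)^3.
The expansion of 1/(1-x)^(r+1) has coefficient of x^n equal to C(n+r, r).
So the coefficient of x^31 in f'(x) is
2 * C(33, 2) = 2 * 528 = 1056

1056


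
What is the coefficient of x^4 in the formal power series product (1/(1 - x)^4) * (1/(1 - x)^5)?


Combine the factors: (1/(1 - x)^4) * (1/(1 - x)^5) = 1/(1 - x)^9.
Then use 1/(1 - x)^r = sum_{k>=0} C(k + r - 1, r - 1) x^k with r = 9 and k = 4:
C(12, 8) = 495.

495


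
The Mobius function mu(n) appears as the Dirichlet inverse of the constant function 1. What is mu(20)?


20 has a squared prime factor, so mu(20) = 0.
Factorization reveals a repeated prime.

0


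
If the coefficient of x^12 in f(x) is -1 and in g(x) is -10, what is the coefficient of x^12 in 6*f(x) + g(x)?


Scalar multiplication scales coefficients: 6 * -1 = -6.
Then add the g coefficient: -6 + -10
= -16

-16


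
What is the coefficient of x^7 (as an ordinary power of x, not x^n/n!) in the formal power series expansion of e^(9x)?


The exponential series is e^y = sum_{k>=0} y^k / k!. Substituting y = 9x gives
e^(9x) = sum_{k>=0} 9^k x^k / k!.
So the coefficient of x^n is a^n/n! with a = 9, n = 7:
9^7 / 7! = 4782969/5040 = 531441/560

531441/560


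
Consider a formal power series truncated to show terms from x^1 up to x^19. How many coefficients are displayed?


From x^1 to x^19 inclusive, the count is 19 - 1 + 1 = 19.

19


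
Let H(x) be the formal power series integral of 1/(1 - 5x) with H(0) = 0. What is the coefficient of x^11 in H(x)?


1/(1 - 5x) = sum_{k>=0} 5^k x^k. Integrating termwise with H(0) = 0:
H(x) = sum_{k>=0} 5^k x^(k+1) / (k+1) = sum_{m>=1} 5^(m-1) x^m / m.
For m = 11: 5^10/11 = 9765625/11 = 9765625/11.

9765625/11


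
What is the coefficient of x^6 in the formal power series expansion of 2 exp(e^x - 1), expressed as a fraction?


exp(e^x - 1) is the exponential generating function for the Bell numbers Bell_k: exp(e^x - 1) = sum_{k>=0} Bell_k x^k / k!.
So the coefficient of x^6 in 2 exp(e^x - 1) is 2 Bell_6 / 6!.
Computing: Bell_6 = 203 and 6! = 720, giving
2 * 203/720 = 203/360.

203/360


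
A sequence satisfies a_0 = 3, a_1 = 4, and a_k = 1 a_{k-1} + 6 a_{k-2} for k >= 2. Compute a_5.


The characteristic equation is t^2 - 1 t - 6 = 0, with roots r_1 = 3 and r_2 = -2 (so c_1 = r_1 + r_2, c_2 = -r_1 r_2 as required).
One can use the closed form a_n = A r_1^n + B r_2^n, but direct iteration is more reliable:
a_0 = 3, a_1 = 4, a_2 = 22, a_3 = 46, a_4 = 178, a_5 = 454.
So a_5 = 454.

454


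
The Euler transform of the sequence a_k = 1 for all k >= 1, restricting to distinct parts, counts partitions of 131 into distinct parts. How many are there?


Partitions of 131 into distinct parts can be computed via generating function.
Product (1+x)(1+x^2)(1+x^3)...
The coefficient of x^131 = 5010688

5010688


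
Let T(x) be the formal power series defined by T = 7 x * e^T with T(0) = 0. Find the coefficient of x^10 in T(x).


Apply the Lagrange inversion formula: if T = 7 x * phi(T) with phi(t) = e^t, then
[x^n] T = 7^n * (1/n) [t^(n-1)] phi(t)^n = 7^n * (1/n) [t^(n-1)] e^(n t) = 7^n * (1/n) * n^(n-1) / (n-1)! = 7^n * n^(n-1) / n!.
When c = 1 this is the Cayley count of rooted labeled trees on n vertices, divided by n!.
For n = 10: 7^10 * 10^9 / 10! = 282475249 * 1000000000/3628800 = 6305251093750/81.

6305251093750/81


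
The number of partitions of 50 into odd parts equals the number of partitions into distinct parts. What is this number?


Computing partitions of 50 into odd parts (1, 3, 5, ...):
Using the generating function prod_{k>=0} 1/(1-x^(2k+1)),
the count is 3658

3658


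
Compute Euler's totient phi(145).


phi(n) counts integers in [1, n] coprime to n. Using the multiplicative formula phi(n) = n * prod_{p | n} (1 - 1/p):
145 = 5 * 29, so
phi(145) = 145 * (1 - 1/5) * (1 - 1/29) = 112.

112


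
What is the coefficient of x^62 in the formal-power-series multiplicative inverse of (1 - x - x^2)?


Let the inverse be f(x) = sum_{k>=0} a_k x^k. From f(x) * (1 - x - x^2) = 1 and matching coefficients:
 x^0: a_0 = 1.
 x^1: a_1 - a_0 = 0, so a_1 = 1.
 x^k (k >= 2): a_k - a_{k-1} - a_{k-2} = 0, i.e. a_k = a_{k-1} + a_{k-2}.
This is the Fibonacci-type recurrence shifted so that a_0 = a_1 = 1.
Iterating: a_0=1, a_1=1, a_2=2, a_3=3, a_4=5, a_5=8, a_6=13, a_7=21, a_8=34, a_9=55, ...
a_62 = 6557470319842.

6557470319842


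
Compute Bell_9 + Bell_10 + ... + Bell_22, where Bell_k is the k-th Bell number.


Recall Bell_k counts set partitions of a k-set (with Bell_0 = 1 by convention).
Bell_9 through Bell_22: 21147, 115975, 678570, 4213597, 27644437, 190899322, 1382958545, 10480142147, 82864869804, 682076806159, 5832742205057, 51724158235372, 474869816156751, 4506715738447323
Sum = 21147 + 115975 + 678570 + 4213597 + 27644437 + 190899322 + 1382958545 + 10480142147 + 82864869804 + 682076806159 + 5832742205057 + 51724158235372 + 474869816156751 + 4506715738447323 = 5039919483394206.

5039919483394206


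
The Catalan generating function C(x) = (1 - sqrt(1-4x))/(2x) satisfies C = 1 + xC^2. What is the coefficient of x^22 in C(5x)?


Substituting x -> 5x scales the n-th coefficient by 5^n, so [x^22] C(5x) = 5^22 * C_22.
C_22 = C(2*22, 22)/(23) = 2104098963720/23 = 91482563640.
So 5^22 * 91482563640 = 2384185791015625 * 91482563640 = 218111428356170654296875000.

218111428356170654296875000


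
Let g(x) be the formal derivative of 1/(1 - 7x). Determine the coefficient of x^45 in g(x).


Differentiate termwise: d/dx sum_{k>=0} 7^k x^k = sum_{k>=1} k 7^k x^(k-1) = sum_{j>=0} (j+1) 7^(j+1) x^j.
Equivalently, d/dx [1/(1 - 7x)] = 7/(1 - 7x)^2.
For j = 45: 46 * 7^46 = 46 * 749048330965186233494494102694564493649 = 34456223224398566740746728723949966707854.

34456223224398566740746728723949966707854


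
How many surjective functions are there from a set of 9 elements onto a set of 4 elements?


By inclusion-exclusion on which target elements are missed, the number of surjections from an n-set onto a k-set is
surj(n, k) = sum_{j=0}^{k} (-1)^j C(k, j) (k - j)^n.
Equivalently surj(n, k) = k! * S(n, k), where S(n, k) is the Stirling number of the second kind.
For n = 9, k = 4:
S(9, 4) = 7770, so
surj = 4! * 7770 = 24 * 7770 = 186480.

186480


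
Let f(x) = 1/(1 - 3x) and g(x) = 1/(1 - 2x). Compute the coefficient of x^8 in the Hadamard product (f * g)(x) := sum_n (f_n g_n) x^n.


f has coefficients f_k = 3^k and g has coefficients g_k = 2^k, so the Hadamard product has coefficient (f*g)_k = 3^k * 2^k = 6^k.
For k = 8: 6^8 = 1679616.

1679616


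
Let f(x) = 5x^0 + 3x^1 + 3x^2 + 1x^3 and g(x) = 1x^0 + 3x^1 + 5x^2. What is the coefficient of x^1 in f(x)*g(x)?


Cauchy product at x^1:
5*3 + 3*1
= 18

18


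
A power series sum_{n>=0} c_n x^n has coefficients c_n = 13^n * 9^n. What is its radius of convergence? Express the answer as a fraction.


By the root test (Cauchy-Hadamard), the radius is R = 1 / limsup_n |c_n|^(1/n).
Here |c_n|^(1/n) = (13^n * 9^n)^(1/n) = 13 * 9 = 117 for all n.
So R = 1/117 = 1/117.

1/117


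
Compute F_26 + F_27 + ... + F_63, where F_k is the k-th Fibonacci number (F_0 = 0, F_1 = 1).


Use the identity sum_{k=0}^{N} F_k = F_{N+2} - 1 (which follows from F_{k+2} - F_{k+1} = F_k). Then
sum_{k=26}^{63} F_k = (F_{65} - 1) - (F_{27} - 1) = F_{65} - F_{27}.
Computing: F_{65} = 17167680177565, F_{27} = 196418, so
Sum = 17167680177565 - 196418 = 17167679981147.

17167679981147


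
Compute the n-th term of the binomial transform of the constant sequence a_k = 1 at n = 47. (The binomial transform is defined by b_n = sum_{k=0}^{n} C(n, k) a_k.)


With a_k = 1 for all k, b_n = sum_{k=0}^{n} C(n, k) = 2^n by the binomial theorem.
For n = 47: 2^47 = 140737488355328.

140737488355328


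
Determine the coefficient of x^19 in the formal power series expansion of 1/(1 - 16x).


The geometric series identity gives 1/(1 - c x) = sum_{k>=0} c^k x^k, so the coefficient of x^k is c^k.
Here c = 16 and k = 19.
Computing: 16^19 = 75557863725914323419136

75557863725914323419136


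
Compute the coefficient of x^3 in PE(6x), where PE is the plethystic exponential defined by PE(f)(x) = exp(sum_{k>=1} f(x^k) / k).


With f(x) = 6x, the exponent is sum_{k>=1} 6 x^k / k = 6 * (-ln(1 - x)). Exponentiating:
PE(6x) = exp(-6 ln(1 - x)) = 1/(1 - x)^6.
By the negative binomial expansion, [x^n] 1/(1 - x)^6 = C(n + 5, 5).
For n = 3: C(8, 5) = 56.

56


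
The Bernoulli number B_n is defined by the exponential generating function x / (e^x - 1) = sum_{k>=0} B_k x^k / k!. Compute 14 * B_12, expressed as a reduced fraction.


Bernoulli numbers can also be computed recursively via B_0 = 1 and sum_{j=0}^{m} C(m+1, j) B_j = 0 for m >= 1. Odd-index Bernoulli numbers vanish for k >= 3.
Computing B_12 = -691/2730, so 14 * B_12 = 14 * -691/2730 = -691/195.

-691/195


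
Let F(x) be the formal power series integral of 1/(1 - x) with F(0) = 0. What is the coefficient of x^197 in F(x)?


1/(1 - x) = sum_{k>=0} x^k. Integrating termwise and using F(0) = 0 gives
F(x) = sum_{k>=0} x^(k+1) / (k+1) = sum_{m>=1} x^m / m = -ln(1 - x).
So the coefficient of x^197 is 1/197 = 1/197.

1/197


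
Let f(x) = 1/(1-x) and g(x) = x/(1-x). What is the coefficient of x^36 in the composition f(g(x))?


First simplify the composition: f(g(x)) = 1/(1 - x/(1-x)) = (1-x)/((1-x) - x) = (1-x)/(1-2x).
Now extract the coefficient. Write (1-x)/(1-2x) = 1/(1-2x) - x/(1-2x).
The coefficient of x^n in 1/(1-2x) is 2^n, and in x/(1-2x) is 2^(n-1) (for n >= 1).
So the coefficient of x^36 is 2^36 - 2^35 = 68719476736 - 34359738368 = 34359738368.

34359738368


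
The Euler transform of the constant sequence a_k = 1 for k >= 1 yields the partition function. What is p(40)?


The Euler transform converts the sequence a_k = 1 into the number of integer partitions.
Using the recurrence or dynamic programming:
p(40) = 37338

37338


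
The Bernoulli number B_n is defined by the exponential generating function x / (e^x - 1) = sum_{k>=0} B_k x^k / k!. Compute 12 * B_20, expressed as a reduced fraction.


Bernoulli numbers can also be computed recursively via B_0 = 1 and sum_{j=0}^{m} C(m+1, j) B_j = 0 for m >= 1. Odd-index Bernoulli numbers vanish for k >= 3.
Computing B_20 = -174611/330, so 12 * B_20 = 12 * -174611/330 = -349222/55.

-349222/55


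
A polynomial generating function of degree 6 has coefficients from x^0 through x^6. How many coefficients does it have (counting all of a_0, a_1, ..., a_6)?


A polynomial of degree 6 takes the form a_0 + a_1 x + ... + a_6 x^6.
The number of coefficients is 6 + 1 = 7.

7


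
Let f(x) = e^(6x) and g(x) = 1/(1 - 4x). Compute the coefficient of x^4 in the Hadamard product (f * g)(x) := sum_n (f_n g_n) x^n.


Expanding: f_k = 6^k/k! (from e^(6x)) and g_k = 4^k (from 1/(1 - 4x)). So the Hadamard coefficient (f * g)_k = 6^k 4^k / k! = (24)^k / k!.
For k = 4: 24^4/4! = 331776/24 = 13824.

13824


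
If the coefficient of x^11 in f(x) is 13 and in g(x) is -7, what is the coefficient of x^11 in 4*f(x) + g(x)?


Scalar multiplication scales coefficients: 4 * 13 = 52.
Then add the g coefficient: 52 + -7
= 45

45


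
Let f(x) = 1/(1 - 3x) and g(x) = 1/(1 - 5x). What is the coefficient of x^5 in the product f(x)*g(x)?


The coefficient of x^n in f*g is the Cauchy product: sum_{k=0}^{n} a^k * b^(n-k).
With a=3, b=5, n=5:
sum_{k=0}^{5} 3^k * 5^(5-k)
= 7448

7448


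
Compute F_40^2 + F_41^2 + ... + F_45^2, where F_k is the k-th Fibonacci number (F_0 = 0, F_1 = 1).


There is a standard identity sum_{k=0}^{N} F_k^2 = F_N * F_{N+1} (proved inductively from the telescoping relation F_k^2 = F_k F_{k+1} - F_{k-1} F_k). Then
sum_{k=40}^{45} F_k^2 = F_45 F_46 - F_39 F_40.
Computing: F_45 = 1134903170, F_46 = 1836311903, F_39 = 63245986, F_40 = 102334155.
Sum = 1134903170 * 1836311903 - 63245986 * 102334155 = 2077563975288980680.

2077563975288980680


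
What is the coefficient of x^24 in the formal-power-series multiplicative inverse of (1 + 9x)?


The inverse is 1/(1 + 9x). Apply the geometric identity 1/(1 - y) = sum_{k>=0} y^k with y = -9x:
1/(1 + 9x) = sum_{k>=0} (-9)^k x^k.
So the coefficient of x^24 is (-9)^24 = 79766443076872509863361.

79766443076872509863361


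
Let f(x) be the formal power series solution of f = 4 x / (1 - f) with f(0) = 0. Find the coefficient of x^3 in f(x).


Apply Lagrange inversion: f = 4 x * phi(f) with phi(t) = 1/(1 - t), so
[x^n] f = 4^n * (1/n) [t^(n-1)] phi(t)^n = 4^n * (1/n) [t^(n-1)] (1 - t)^(-n) = 4^n * (1/n) C(2n - 2, n - 1) = 4^n * C_{n-1}.
For n = 3: C_2 = C(4, 2) / 3 = 6/3 = 2.
With the 4^3 = 64 factor, the coefficient is 64 * 2 = 128.

128


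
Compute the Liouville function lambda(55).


The Liouville function is lambda(k) = (-1)^Omega(k), where Omega(k) counts the prime factors of k with multiplicity.
Factoring: 55 = 5 * 11, so Omega(55) = 2.
lambda(55) = (-1)^2 = 1.

1


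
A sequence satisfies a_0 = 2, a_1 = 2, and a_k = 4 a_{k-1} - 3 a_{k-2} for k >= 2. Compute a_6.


The characteristic equation is t^2 - 4 t + 3 = 0, with roots r_1 = 3 and r_2 = 1 (so c_1 = r_1 + r_2, c_2 = -r_1 r_2 as required).
One can use the closed form a_n = A r_1^n + B r_2^n, but direct iteration is more reliable:
a_0 = 2, a_1 = 2, a_2 = 2, a_3 = 2, a_4 = 2, a_5 = 2, a_6 = 2.
So a_6 = 2.

2


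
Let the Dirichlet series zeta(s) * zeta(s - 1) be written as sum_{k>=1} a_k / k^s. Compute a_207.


Convolution gives a_k = sum_{d | k} d * 1 = sum_{d | k} d = sigma(k), the sum of positive divisors of k.
For k = 207, the divisors are 1, 3, 9, 23, 69, 207, so
sigma(207) = 1 + 3 + 9 + 23 + 69 + 207 = 312.

312


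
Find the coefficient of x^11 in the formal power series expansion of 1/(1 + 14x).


Write 1/(1 + c x) = 1/(1 - (-c) x) and apply the geometric-series identity
1/(1 - y) = sum_{k>=0} y^k to get 1/(1 + c x) = sum_{k>=0} (-c)^k x^k.
So the coefficient of x^k is (-c)^k = (-1)^k * c^k.
Here c = 14 and k = 11:
(-14)^11 = -1 * 4049565169664 = -4049565169664

-4049565169664


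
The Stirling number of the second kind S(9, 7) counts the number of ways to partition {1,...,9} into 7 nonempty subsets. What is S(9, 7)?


Using the explicit formula S(n,k) = (1/k!) sum_{j=0}^{k} (-1)^(k-j) C(k,j) j^n:
S(9, 7) = 462
Equivalently, S(n,k) is n! times the coefficient of x^n in the EGF (e^x - 1)^k / k!.

462


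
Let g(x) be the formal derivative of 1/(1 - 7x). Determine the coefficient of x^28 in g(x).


Differentiate termwise: d/dx sum_{k>=0} 7^k x^k = sum_{k>=1} k 7^k x^(k-1) = sum_{j>=0} (j+1) 7^(j+1) x^j.
Equivalently, d/dx [1/(1 - 7x)] = 7/(1 - 7x)^2.
For j = 28: 29 * 7^29 = 29 * 3219905755813179726837607 = 93377266918582212078290603.

93377266918582212078290603


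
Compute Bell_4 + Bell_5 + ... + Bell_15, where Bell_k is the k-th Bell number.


Recall Bell_k counts set partitions of a k-set (with Bell_0 = 1 by convention).
Bell_4 through Bell_15: 15, 52, 203, 877, 4140, 21147, 115975, 678570, 4213597, 27644437, 190899322, 1382958545
Sum = 15 + 52 + 203 + 877 + 4140 + 21147 + 115975 + 678570 + 4213597 + 27644437 + 190899322 + 1382958545 = 1606536880.

1606536880


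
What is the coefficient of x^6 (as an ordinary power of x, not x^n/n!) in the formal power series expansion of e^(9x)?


The exponential series is e^y = sum_{k>=0} y^k / k!. Substituting y = 9x gives
e^(9x) = sum_{k>=0} 9^k x^k / k!.
So the coefficient of x^n is a^n/n! with a = 9, n = 6:
9^6 / 6! = 531441/720 = 59049/80

59049/80


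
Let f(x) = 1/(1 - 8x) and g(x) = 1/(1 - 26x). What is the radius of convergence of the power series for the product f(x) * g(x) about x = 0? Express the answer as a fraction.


The radius of 1/(1 - 8x) is 1/8 (nearest singularity at x = 1/8), and the radius of 1/(1 - 26x) is 1/26.
The product f(x)*g(x) = 1/((1 - 8x)(1 - 26x)) has singularities at both 1/8 and 1/26, so its radius of convergence is the distance to the nearest one:
min(1/8, 1/26) = 1/26.

1/26


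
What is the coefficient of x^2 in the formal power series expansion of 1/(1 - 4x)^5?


The general identity 1/(1 - c x)^r = sum_{k>=0} c^k C(k + r - 1, r - 1) x^k follows by substituting y = c x into 1/(1 - y)^r = sum_{k>=0} C(k + r - 1, r - 1) y^k.
For c = 4, r = 5, k = 2:
4^2 * C(6, 4) = 16 * 15 = 240.

240


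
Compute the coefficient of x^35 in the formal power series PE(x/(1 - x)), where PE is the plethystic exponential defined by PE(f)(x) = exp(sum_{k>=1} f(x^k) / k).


For f(x) = x/(1 - x) we have
sum_{k>=1} f(x^k) / k = sum_{k>=1} (1/k) * x^k / (1 - x^k) = sum_{k, m >= 1} x^(k m) / k,
which after exponentiating simplifies to
PE(x/(1 - x)) = prod_{k>=1} 1 / (1 - x^k).
This is the generating function for the partition function p(n), so the coefficient of x^35 is p(35).
Computing p(35) by dynamic programming over parts 1, 2, ..., 35: p(35) = 14883.

14883


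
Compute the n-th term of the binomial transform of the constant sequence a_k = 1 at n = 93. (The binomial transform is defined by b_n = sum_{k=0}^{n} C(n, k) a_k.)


With a_k = 1 for all k, b_n = sum_{k=0}^{n} C(n, k) = 2^n by the binomial theorem.
For n = 93: 2^93 = 9903520314283042199192993792.

9903520314283042199192993792


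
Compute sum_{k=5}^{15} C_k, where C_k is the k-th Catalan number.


C_5 through C_15: 42, 132, 429, 1430, 4862, 16796, 58786, 208012, 742900, 2674440, 9694845
Sum = 42 + 132 + 429 + 1430 + 4862 + 16796 + 58786 + 208012 + 742900 + 2674440 + 9694845
= 13402674

13402674


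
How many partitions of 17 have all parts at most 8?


Using the generating function (1-x)^(-1)(1-x^2)^(-1)...(1-x^8)^(-1),
the coefficient of x^17 counts these restricted partitions.
Result = 230

230


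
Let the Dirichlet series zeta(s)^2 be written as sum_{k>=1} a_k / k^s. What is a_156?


The Dirichlet convolution of the constant function 1 with itself gives (1 * 1)(k) = sum_{d | k} 1 = d(k), the number of positive divisors of k.
Since zeta(s) = sum_{k>=1} 1/k^s, we have zeta(s)^2 = sum_{k>=1} d(k)/k^s, so a_k = d(k).
For k = 156: the divisors are 1, 2, 3, 4, 6, 12, 13, 26, 39, 52, 78, 156.
Count = 12.

12


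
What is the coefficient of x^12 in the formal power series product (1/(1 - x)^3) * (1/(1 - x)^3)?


Combine the factors: (1/(1 - x)^3) * (1/(1 - x)^3) = 1/(1 - x)^6.
Then use 1/(1 - x)^r = sum_{k>=0} C(k + r - 1, r - 1) x^k with r = 6 and k = 12:
C(17, 5) = 6188.

6188


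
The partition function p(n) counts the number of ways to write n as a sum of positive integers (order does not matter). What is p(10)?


Using the generating function prod_{k>=1} 1/(1-x^k), we compute p(10).
By dynamic programming over parts 1 through 10:
p(10) = 42

42


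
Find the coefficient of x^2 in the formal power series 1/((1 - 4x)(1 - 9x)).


By partial fractions or Cauchy convolution:
The coefficient equals sum_{k=0}^{2} 4^k * 9^(2-k).
= 133

133


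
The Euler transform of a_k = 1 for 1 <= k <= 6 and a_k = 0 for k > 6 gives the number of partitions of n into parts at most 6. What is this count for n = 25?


Partitions of 25 into parts at most 6:
Using generating function (1-x)^(-1)(1-x^2)^(-1)...(1-x^6)^(-1),
the coefficient of x^25 = 612

612


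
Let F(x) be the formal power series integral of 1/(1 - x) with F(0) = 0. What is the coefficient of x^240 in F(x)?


1/(1 - x) = sum_{k>=0} x^k. Integrating termwise and using F(0) = 0 gives
F(x) = sum_{k>=0} x^(k+1) / (k+1) = sum_{m>=1} x^m / m = -ln(1 - x).
So the coefficient of x^240 is 1/240 = 1/240.

1/240


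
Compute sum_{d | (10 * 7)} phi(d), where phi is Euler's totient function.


First, 10 * 7 = 70. One classical identity is sum_{d | n} phi(d) = n (each k in [1, n] has a unique gcd with n, and among the k's with gcd(k, n) = n/d there are phi(d) of them). So the sum equals 70. We also verify directly:
Divisors of 70: 1, 2, 5, 7, 10, 14, 35, 70.
phi values: 1, 1, 4, 6, 4, 6, 24, 24.
Sum = 70.

70


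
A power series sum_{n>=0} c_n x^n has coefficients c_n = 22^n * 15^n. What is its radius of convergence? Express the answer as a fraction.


By the root test (Cauchy-Hadamard), the radius is R = 1 / limsup_n |c_n|^(1/n).
Here |c_n|^(1/n) = (22^n * 15^n)^(1/n) = 22 * 15 = 330 for all n.
So R = 1/330 = 1/330.

1/330


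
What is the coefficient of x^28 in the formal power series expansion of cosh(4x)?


The Maclaurin series is cosh(t) = sum_{m>=0} t^(2m) / (2m)!, so substituting t = 4x, only even powers of x are nonzero, with coefficient of x^(2m) equal to 4^(2m) / (2m)!.
For x^28 the coefficient is 4^28/28! = 72057594037927936/304888344611713860501504000000 = 2147483648/9086380738369043484375.

2147483648/9086380738369043484375


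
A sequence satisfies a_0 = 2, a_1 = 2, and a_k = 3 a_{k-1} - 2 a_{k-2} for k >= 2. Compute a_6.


The characteristic equation is t^2 - 3 t + 2 = 0, with roots r_1 = 2 and r_2 = 1 (so c_1 = r_1 + r_2, c_2 = -r_1 r_2 as required).
One can use the closed form a_n = A r_1^n + B r_2^n, but direct iteration is more reliable:
a_0 = 2, a_1 = 2, a_2 = 2, a_3 = 2, a_4 = 2, a_5 = 2, a_6 = 2.
So a_6 = 2.

2


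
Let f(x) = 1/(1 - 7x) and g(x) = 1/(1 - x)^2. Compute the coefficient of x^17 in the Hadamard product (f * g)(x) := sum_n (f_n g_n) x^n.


f has coefficients f_k = 7^k. For g = 1/(1 - x)^2 the coefficient is g_k = C(k + 1, 1) = k + 1. The Hadamard coefficient is (f * g)_k = 7^k * (k + 1).
For k = 17: 7^17 * 18 = 232630513987207 * 18 = 4187349251769726.

4187349251769726


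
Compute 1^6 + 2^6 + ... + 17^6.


This power sum has a closed form given by Faulhaber's formula
sum_{k=1}^{m} k^p = (1 / (p + 1)) * sum_{j=0}^{p} C(p + 1, j) B_j m^(p + 1 - j),
but for small m direct computation is fastest:
1 + 64 + 729 + 4096 + 15625 + 46656 + 117649 + 262144 + 531441 + 1000000 + 1771561 + 2985984 + 4826809 + 7529536 + 11390625 + 16777216 + 24137569 = 71397705.

71397705


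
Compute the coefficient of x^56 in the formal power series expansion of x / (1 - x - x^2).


Let f(x) = sum_{k>=0} a_k x^k. Multiplying f(x) * (1 - x - x^2) = x and matching coefficients gives a_0 = 0, a_1 = 1, and a_k = a_{k-1} + a_{k-2} for k >= 2. These are the Fibonacci numbers F_k.
Iterating from F_0 = 0, F_1 = 1:
F_0=0, F_1=1, F_2=1, F_3=2, F_4=3, F_5=5, F_6=8, F_7=13, F_8=21, F_9=34, ...
F_56 = 225851433717.

225851433717


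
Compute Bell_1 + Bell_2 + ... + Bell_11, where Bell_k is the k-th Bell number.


Recall Bell_k counts set partitions of a k-set (with Bell_0 = 1 by convention).
Bell_1 through Bell_11: 1, 2, 5, 15, 52, 203, 877, 4140, 21147, 115975, 678570
Sum = 1 + 2 + 5 + 15 + 52 + 203 + 877 + 4140 + 21147 + 115975 + 678570 = 820987.

820987


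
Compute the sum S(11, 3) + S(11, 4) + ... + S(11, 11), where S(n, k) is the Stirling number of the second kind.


By definition, S(n, k) counts partitions of an n-set into exactly k nonempty blocks.
Computing row n = 11 for k = 3..11:
S(11, k): 28501, 145750, 246730, 179487, 63987, 11880, 1155, 55, 1
Sum = 677546.

677546


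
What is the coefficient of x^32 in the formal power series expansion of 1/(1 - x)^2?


The negative binomial / multiset identity is
1/(1 - x)^r = sum_{k>=0} C(k + r - 1, r - 1) x^k.
Here r = 2 and k = 32, so the coefficient is
C(32 + 1, 1) = C(33, 1)
= 33

33


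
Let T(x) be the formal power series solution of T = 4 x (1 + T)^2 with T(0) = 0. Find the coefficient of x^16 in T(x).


Apply the Lagrange inversion formula: if T = 4 x * phi(T) with phi(t) = (1 + t)^2, then [x^n] T = 4^n * (1/n) [t^(n-1)] phi(t)^n = 4^n * (1/n) [t^(n-1)] (1 + t)^(2n) = 4^n * (1/n) C(2n, n-1).
Using the identity C(2n, n-1) = C(2n, n) * n / (n+1), the unscaled factor equals C(2n, n) / (n+1) = C_n, the n-th Catalan number.
For n = 16: C_16 = C(32, 16) / 17 = 601080390/17 = 35357670.
With the 4^16 = 4294967296 factor, the coefficient is 4294967296 * 35357670 = 151860036312760320.

151860036312760320


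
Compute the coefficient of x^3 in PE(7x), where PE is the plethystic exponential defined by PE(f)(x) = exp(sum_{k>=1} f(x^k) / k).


With f(x) = 7x, the exponent is sum_{k>=1} 7 x^k / k = 7 * (-ln(1 - x)). Exponentiating:
PE(7x) = exp(-7 ln(1 - x)) = 1/(1 - x)^7.
By the negative binomial expansion, [x^n] 1/(1 - x)^7 = C(n + 6, 6).
For n = 3: C(9, 6) = 84.

84


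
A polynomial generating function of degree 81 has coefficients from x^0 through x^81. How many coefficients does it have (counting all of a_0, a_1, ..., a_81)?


A polynomial of degree 81 takes the form a_0 + a_1 x + ... + a_81 x^81.
The number of coefficients is 81 + 1 = 82.

82


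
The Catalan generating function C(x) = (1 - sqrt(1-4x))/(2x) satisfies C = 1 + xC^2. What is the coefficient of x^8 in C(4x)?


Substituting x -> 4x scales the n-th coefficient by 4^n, so [x^8] C(4x) = 4^8 * C_8.
C_8 = C(2*8, 8)/(9) = 12870/9 = 1430.
So 4^8 * 1430 = 65536 * 1430 = 93716480.

93716480


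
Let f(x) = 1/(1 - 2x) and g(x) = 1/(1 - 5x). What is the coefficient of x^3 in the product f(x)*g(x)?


The coefficient of x^n in f*g is the Cauchy product: sum_{k=0}^{n} a^k * b^(n-k).
With a=2, b=5, n=3:
sum_{k=0}^{3} 2^k * 5^(3-k)
= 203

203


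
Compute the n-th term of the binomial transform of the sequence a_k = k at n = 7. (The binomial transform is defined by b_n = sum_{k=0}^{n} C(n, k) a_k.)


With a_k = k, b_n = sum_{k=0}^{n} C(n, k) k. Using k * C(n, k) = n * C(n-1, k-1) gives b_n = n * sum_{k>=1} C(n-1, k-1) = n * 2^(n-1).
For n = 7: 7 * 2^6 = 7 * 64 = 448.

448


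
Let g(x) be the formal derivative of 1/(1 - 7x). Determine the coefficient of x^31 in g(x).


Differentiate termwise: d/dx sum_{k>=0} 7^k x^k = sum_{k>=1} k 7^k x^(k-1) = sum_{j>=0} (j+1) 7^(j+1) x^j.
Equivalently, d/dx [1/(1 - 7x)] = 7/(1 - 7x)^2.
For j = 31: 32 * 7^32 = 32 * 1104427674243920646305299201 = 35341685575805460681769574432.

35341685575805460681769574432


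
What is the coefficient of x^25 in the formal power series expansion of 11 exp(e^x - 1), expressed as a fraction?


exp(e^x - 1) is the exponential generating function for the Bell numbers Bell_k: exp(e^x - 1) = sum_{k>=0} Bell_k x^k / k!.
So the coefficient of x^25 in 11 exp(e^x - 1) is 11 Bell_25 / 25!.
Computing: Bell_25 = 4638590332229999353 and 25! = 15511210043330985984000000, giving
11 * 4638590332229999353/15511210043330985984000000 = 356814640940769181/108470000303013888000000.

356814640940769181/108470000303013888000000


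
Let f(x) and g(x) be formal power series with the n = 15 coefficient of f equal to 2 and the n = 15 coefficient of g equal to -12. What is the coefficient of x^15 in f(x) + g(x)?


Addition of formal power series is termwise.
The coefficient of x^15 in f + g = 2 + -12
= -10

-10


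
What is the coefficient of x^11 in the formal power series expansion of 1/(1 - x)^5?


The expansion 1/(1 - x)^r = sum_{k>=0} C(k + r - 1, r - 1) x^k follows from the multiset / negative-binomial theorem (or from repeated differentiation of the geometric series).
For r = 5 and k = 11:
C(15, 4) = 1307674368000 / (24 * 39916800) = 1365.

1365


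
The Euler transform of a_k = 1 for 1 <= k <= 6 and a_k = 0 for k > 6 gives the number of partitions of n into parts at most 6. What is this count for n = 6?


Partitions of 6 into parts at most 6:
Using generating function (1-x)^(-1)(1-x^2)^(-1)...(1-x^6)^(-1),
the coefficient of x^6 = 11

11


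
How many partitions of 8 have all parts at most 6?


Using the generating function (1-x)^(-1)(1-x^2)^(-1)...(1-x^6)^(-1),
the coefficient of x^8 counts these restricted partitions.
Result = 20

20


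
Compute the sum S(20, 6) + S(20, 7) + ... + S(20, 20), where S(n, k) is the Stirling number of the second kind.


By definition, S(n, k) counts partitions of an n-set into exactly k nonempty blocks.
Computing row n = 20 for k = 6..20:
S(20, k): 4306078895384, 11143554045652, 15170932662679, 12011282644725, 5917584964655, 1900842429486, 411016633391, 61068660380, 6302524580, 452329200, 22350954, 741285, 15675, 190, 1
Sum = 50929138898237.

50929138898237


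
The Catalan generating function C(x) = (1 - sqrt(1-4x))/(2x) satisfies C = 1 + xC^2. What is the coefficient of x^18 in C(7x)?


Substituting x -> 7x scales the n-th coefficient by 7^n, so [x^18] C(7x) = 7^18 * C_18.
C_18 = C(2*18, 18)/(19) = 9075135300/19 = 477638700.
So 7^18 * 477638700 = 1628413597910449 * 477638700 = 777793353968269576776300.

777793353968269576776300


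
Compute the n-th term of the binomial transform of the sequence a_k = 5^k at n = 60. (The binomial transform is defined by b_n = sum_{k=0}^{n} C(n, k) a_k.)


With a_k = 5^k, b_n = sum_{k=0}^{n} C(n, k) 5^k = (1 + 5)^n by the binomial theorem.
For n = 60: (1 + 5)^60 = 6^60 = 48873677980689257489322752273774603865660850176.

48873677980689257489322752273774603865660850176


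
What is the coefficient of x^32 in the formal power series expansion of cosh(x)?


The Maclaurin series is cosh(t) = sum_{m>=0} t^(2m) / (2m)!, so substituting t = x, only even powers of x are nonzero, with coefficient of x^(2m) equal to 1 / (2m)!.
For x^32 the coefficient is 1/32! = 1/263130836933693530167218012160000000 = 1/263130836933693530167218012160000000.

1/263130836933693530167218012160000000


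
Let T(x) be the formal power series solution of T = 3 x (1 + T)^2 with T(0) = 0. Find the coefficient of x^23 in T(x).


Apply the Lagrange inversion formula: if T = 3 x * phi(T) with phi(t) = (1 + t)^2, then [x^n] T = 3^n * (1/n) [t^(n-1)] phi(t)^n = 3^n * (1/n) [t^(n-1)] (1 + t)^(2n) = 3^n * (1/n) C(2n, n-1).
Using the identity C(2n, n-1) = C(2n, n) * n / (n+1), the unscaled factor equals C(2n, n) / (n+1) = C_n, the n-th Catalan number.
For n = 23: C_23 = C(46, 23) / 24 = 8233430727600/24 = 343059613650.
With the 3^23 = 94143178827 factor, the coefficient is 94143178827 * 343059613650 = 32296722556173480188550.

32296722556173480188550


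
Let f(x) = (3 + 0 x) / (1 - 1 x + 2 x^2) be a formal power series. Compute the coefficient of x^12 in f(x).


Write f(x) = sum_{k>=0} a_k x^k. Multiplying both sides by 1 - 1 x + 2 x^2 gives
(1 - 1 x + 2 x^2) sum_{k>=0} a_k x^k = 3 + 0 x.
Matching coefficients:
 x^0: a_0 = 3
 x^1: a_1 - 1 a_0 = 0  =>  a_1 = 1*3 + 0 = 3
 x^k (k >= 2): a_k = 1 a_{k-1} - 2 a_{k-2}.
Iterating: a_2 = -3, a_3 = -9, a_4 = -3, a_5 = 15, a_6 = 21, a_7 = -9, a_8 = -51, a_9 = -33, a_10 = 69, a_11 = 135, a_12 = -3.
So the coefficient of x^12 is -3.

-3


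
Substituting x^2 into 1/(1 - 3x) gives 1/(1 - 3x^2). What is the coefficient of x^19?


Since 1/(1 - 3x^2) only has even powers of x,
the coefficient of x^19 (odd) is 0.

0


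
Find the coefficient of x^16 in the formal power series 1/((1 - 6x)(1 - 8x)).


By partial fractions or Cauchy convolution:
The coefficient equals sum_{k=0}^{16} 6^k * 8^(16-k).
= 1117436577120256

1117436577120256


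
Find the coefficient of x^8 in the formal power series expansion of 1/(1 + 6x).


Write 1/(1 + c x) = 1/(1 - (-c) x) and apply the geometric-series identity
1/(1 - y) = sum_{k>=0} y^k to get 1/(1 + c x) = sum_{k>=0} (-c)^k x^k.
So the coefficient of x^k is (-c)^k = (-1)^k * c^k.
Here c = 6 and k = 8:
(-6)^8 = 1 * 1679616 = 1679616

1679616


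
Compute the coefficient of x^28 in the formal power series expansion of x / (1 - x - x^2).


Let f(x) = sum_{k>=0} a_k x^k. Multiplying f(x) * (1 - x - x^2) = x and matching coefficients gives a_0 = 0, a_1 = 1, and a_k = a_{k-1} + a_{k-2} for k >= 2. These are the Fibonacci numbers F_k.
Iterating from F_0 = 0, F_1 = 1:
F_0=0, F_1=1, F_2=1, F_3=2, F_4=3, F_5=5, F_6=8, F_7=13, F_8=21, F_9=34, ...
F_28 = 317811.

317811


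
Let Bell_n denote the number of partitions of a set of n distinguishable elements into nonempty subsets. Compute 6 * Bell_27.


Bell_27 can be computed from the Bell triangle or from Dobinski's identity Bell_n = (1/e) * sum_{k>=0} k^n / k!.
Computing Bell_27 = 545717047936059989389.
Then 6 * 545717047936059989389 = 3274302287616359936334.

3274302287616359936334


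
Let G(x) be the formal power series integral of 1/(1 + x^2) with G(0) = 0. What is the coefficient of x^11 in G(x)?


1/(1 + x^2) = sum_{j>=0} (-1)^j x^(2j). Integrating termwise with G(0) = 0:
G(x) = sum_{j>=0} (-1)^j x^(2j+1) / (2j+1) = arctan(x).
Only odd powers are nonzero. For x^11 write 11 = 2*5 + 1, giving
(-1)^5 / 11 = -1/11 = -1/11.

-1/11


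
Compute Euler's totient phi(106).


phi(n) counts integers in [1, n] coprime to n. Using the multiplicative formula phi(n) = n * prod_{p | n} (1 - 1/p):
106 = 2 * 53, so
phi(106) = 106 * (1 - 1/2) * (1 - 1/53) = 52.

52


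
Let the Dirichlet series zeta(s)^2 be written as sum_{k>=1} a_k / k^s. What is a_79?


The Dirichlet convolution of the constant function 1 with itself gives (1 * 1)(k) = sum_{d | k} 1 = d(k), the number of positive divisors of k.
Since zeta(s) = sum_{k>=1} 1/k^s, we have zeta(s)^2 = sum_{k>=1} d(k)/k^s, so a_k = d(k).
For k = 79: the divisors are 1, 79.
Count = 2.

2


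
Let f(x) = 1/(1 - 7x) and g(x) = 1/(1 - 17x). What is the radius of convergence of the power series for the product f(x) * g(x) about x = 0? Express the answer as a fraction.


The radius of 1/(1 - 7x) is 1/7 (nearest singularity at x = 1/7), and the radius of 1/(1 - 17x) is 1/17.
The product f(x)*g(x) = 1/((1 - 7x)(1 - 17x)) has singularities at both 1/7 and 1/17, so its radius of convergence is the distance to the nearest one:
min(1/7, 1/17) = 1/17.

1/17


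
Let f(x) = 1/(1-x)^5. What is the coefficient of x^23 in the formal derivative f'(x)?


Differentiate: d/dx [ 1/(1-x)^r ] = r / (1-x)^(r+1).
Here r = 5, so f'(x) = 5 / (1-x)^6.
The expansion of 1/(1-x)^(r+1) has coefficient of x^n equal to C(n+r, r).
So the coefficient of x^23 in f'(x) is
5 * C(28, 5) = 5 * 98280 = 491400

491400


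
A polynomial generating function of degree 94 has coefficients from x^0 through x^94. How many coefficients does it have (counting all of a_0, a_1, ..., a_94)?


A polynomial of degree 94 takes the form a_0 + a_1 x + ... + a_94 x^94.
The number of coefficients is 94 + 1 = 95.

95


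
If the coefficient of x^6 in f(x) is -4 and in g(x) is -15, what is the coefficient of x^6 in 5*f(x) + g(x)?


Scalar multiplication scales coefficients: 5 * -4 = -20.
Then add the g coefficient: -20 + -15
= -35

-35


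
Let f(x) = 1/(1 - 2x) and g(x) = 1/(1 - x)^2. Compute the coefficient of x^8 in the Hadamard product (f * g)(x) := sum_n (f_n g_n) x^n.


f has coefficients f_k = 2^k. For g = 1/(1 - x)^2 the coefficient is g_k = C(k + 1, 1) = k + 1. The Hadamard coefficient is (f * g)_k = 2^k * (k + 1).
For k = 8: 2^8 * 9 = 256 * 9 = 2304.

2304


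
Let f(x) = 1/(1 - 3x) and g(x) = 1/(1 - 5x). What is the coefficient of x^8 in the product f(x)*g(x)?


The coefficient of x^n in f*g is the Cauchy product: sum_{k=0}^{n} a^k * b^(n-k).
With a=3, b=5, n=8:
sum_{k=0}^{8} 3^k * 5^(8-k)
= 966721

966721


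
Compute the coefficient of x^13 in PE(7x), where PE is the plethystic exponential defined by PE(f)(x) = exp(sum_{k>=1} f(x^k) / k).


With f(x) = 7x, the exponent is sum_{k>=1} 7 x^k / k = 7 * (-ln(1 - x)). Exponentiating:
PE(7x) = exp(-7 ln(1 - x)) = 1/(1 - x)^7.
By the negative binomial expansion, [x^n] 1/(1 - x)^7 = C(n + 6, 6).
For n = 13: C(19, 6) = 27132.

27132


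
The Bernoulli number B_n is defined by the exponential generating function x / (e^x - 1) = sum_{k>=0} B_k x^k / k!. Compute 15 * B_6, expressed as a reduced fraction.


Bernoulli numbers can also be computed recursively via B_0 = 1 and sum_{j=0}^{m} C(m+1, j) B_j = 0 for m >= 1. Odd-index Bernoulli numbers vanish for k >= 3.
Computing B_6 = 1/42, so 15 * B_6 = 15 * 1/42 = 5/14.

5/14


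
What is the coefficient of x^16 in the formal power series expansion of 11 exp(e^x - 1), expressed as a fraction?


exp(e^x - 1) is the exponential generating function for the Bell numbers Bell_k: exp(e^x - 1) = sum_{k>=0} Bell_k x^k / k!.
So the coefficient of x^16 in 11 exp(e^x - 1) is 11 Bell_16 / 16!.
Computing: Bell_16 = 10480142147 and 16! = 20922789888000, giving
11 * 10480142147/20922789888000 = 10480142147/1902071808000.

10480142147/1902071808000


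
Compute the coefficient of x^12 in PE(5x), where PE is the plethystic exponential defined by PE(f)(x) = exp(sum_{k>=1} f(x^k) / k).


With f(x) = 5x, the exponent is sum_{k>=1} 5 x^k / k = 5 * (-ln(1 - x)). Exponentiating:
PE(5x) = exp(-5 ln(1 - x)) = 1/(1 - x)^5.
By the negative binomial expansion, [x^n] 1/(1 - x)^5 = C(n + 4, 4).
For n = 12: C(16, 4) = 1820.

1820


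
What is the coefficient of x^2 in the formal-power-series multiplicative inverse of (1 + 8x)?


The inverse is 1/(1 + 8x). Apply the geometric identity 1/(1 - y) = sum_{k>=0} y^k with y = -8x:
1/(1 + 8x) = sum_{k>=0} (-8)^k x^k.
So the coefficient of x^2 is (-8)^2 = 64.

64


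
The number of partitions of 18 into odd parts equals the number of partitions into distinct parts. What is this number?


Computing partitions of 18 into odd parts (1, 3, 5, ...):
Using the generating function prod_{k>=0} 1/(1-x^(2k+1)),
the count is 46

46


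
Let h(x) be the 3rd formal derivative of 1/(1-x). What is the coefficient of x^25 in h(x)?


Differentiating 3 times: d^3/dx^3 [1/(1-x)] = 3!/(1-x)^4.
The expansion 1/(1-x)^4 = sum_{k>=0} C(k+3, 3) x^k, so the coefficient of x^n in 3!/(1-x)^4 is 3! * C(n+3, 3).
For n = 25: 6 * C(28, 3) = 6 * 3276 = 19656

19656
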